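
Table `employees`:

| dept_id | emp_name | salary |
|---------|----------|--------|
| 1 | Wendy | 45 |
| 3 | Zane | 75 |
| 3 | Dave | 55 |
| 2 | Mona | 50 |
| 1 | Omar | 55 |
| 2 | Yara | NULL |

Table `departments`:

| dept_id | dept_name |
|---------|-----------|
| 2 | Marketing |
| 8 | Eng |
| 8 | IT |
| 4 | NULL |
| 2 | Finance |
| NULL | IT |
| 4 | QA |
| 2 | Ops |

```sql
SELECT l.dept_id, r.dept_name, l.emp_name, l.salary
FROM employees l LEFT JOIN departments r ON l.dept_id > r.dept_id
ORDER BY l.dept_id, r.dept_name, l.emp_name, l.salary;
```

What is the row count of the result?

LEFT JOIN keeps every row from `employees`; unmatched rows get NULL for `departments`'s columns.
Matching on l.dept_id > r.dept_id. A NULL in a compared column never satisfies the condition.
- l (dept_id=1) has no partner → padded with NULL.
- l (dept_id=3) pairs with 3 row(s) of r.
- l (dept_id=3) pairs with 3 row(s) of r.
- l (dept_id=2) has no partner → padded with NULL.
- l (dept_id=1) has no partner → padded with NULL.
- l (dept_id=2) has no partner → padded with NULL.
Total: 6 matched + 4 padded = 10 rows.

10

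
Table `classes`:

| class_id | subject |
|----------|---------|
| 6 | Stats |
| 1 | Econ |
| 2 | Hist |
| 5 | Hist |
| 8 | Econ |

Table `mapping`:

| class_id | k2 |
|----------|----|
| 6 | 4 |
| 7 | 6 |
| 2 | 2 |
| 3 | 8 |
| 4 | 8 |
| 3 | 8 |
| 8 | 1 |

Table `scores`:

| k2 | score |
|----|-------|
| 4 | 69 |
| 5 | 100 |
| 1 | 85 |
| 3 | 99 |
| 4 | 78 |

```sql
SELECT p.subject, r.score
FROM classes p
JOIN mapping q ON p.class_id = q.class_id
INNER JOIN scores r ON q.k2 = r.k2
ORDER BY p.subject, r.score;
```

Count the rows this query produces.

3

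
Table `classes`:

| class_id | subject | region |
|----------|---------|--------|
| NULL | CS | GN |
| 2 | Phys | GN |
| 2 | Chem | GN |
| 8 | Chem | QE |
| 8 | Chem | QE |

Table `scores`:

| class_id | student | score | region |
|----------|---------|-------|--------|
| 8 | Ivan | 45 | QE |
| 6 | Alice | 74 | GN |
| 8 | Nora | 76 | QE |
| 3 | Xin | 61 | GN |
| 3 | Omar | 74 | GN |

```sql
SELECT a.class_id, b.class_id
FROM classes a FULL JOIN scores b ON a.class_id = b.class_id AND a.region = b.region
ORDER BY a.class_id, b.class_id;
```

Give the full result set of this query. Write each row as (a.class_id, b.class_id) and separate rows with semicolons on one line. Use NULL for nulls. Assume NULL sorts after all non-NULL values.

FULL OUTER JOIN keeps every row from both sides; unmatched rows get NULL for the other side's columns.
Matching on a.class_id = b.class_id AND a.region = b.region. A NULL in a compared column never satisfies the condition.
- a (class_id=NULL, region=GN) has no partner → padded with NULL.
- a (class_id=2, region=GN) has no partner → padded with NULL.
- a (class_id=2, region=GN) has no partner → padded with NULL.
- a (class_id=8, region=QE) pairs with 2 row(s) of b.
- a (class_id=8, region=QE) pairs with 2 row(s) of b.
- 3 b row(s) had no a match → kept, a columns NULL.
After projecting and ordering:
a.class_id | b.class_id
2 | NULL
2 | NULL
8 | 8
8 | 8
8 | 8
8 | 8
NULL | 3
NULL | 3
NULL | 6
NULL | NULL

(2, NULL); (2, NULL); (8, 8); (8, 8); (8, 8); (8, 8); (NULL, 3); (NULL, 3); (NULL, 6); (NULL, NULL)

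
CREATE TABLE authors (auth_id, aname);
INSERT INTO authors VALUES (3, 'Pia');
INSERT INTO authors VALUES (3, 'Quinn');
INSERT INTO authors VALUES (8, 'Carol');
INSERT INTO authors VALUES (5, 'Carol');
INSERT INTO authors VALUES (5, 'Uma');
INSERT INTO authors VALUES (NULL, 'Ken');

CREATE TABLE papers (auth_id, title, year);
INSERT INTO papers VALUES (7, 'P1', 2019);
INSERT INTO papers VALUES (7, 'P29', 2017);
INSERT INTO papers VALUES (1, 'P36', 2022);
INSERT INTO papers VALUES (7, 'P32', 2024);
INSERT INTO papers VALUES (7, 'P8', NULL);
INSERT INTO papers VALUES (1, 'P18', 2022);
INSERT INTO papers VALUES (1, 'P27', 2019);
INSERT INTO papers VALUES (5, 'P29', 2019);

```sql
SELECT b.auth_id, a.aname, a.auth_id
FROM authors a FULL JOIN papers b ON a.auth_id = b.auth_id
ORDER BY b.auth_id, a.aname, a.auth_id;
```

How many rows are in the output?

FULL OUTER JOIN keeps every row from both sides; unmatched rows get NULL for the other side's columns.
Matching on a.auth_id = b.auth_id. A NULL in a compared column never satisfies the condition.
- auth_id=3: no b row matches, row kept with b columns NULL.
- auth_id=3: no b row matches, row kept with b columns NULL.
- auth_id=8: no b row matches, row kept with b columns NULL.
- auth_id=5: 1 matching b row(s), so 1 row(s) emitted.
- auth_id=5: 1 matching b row(s), so 1 row(s) emitted.
- auth_id=NULL: no b row matches, row kept with b columns NULL.
- 7 b row(s) had no a match → kept, a columns NULL.
Total: 2 matched + 11 padded = 13 rows.

13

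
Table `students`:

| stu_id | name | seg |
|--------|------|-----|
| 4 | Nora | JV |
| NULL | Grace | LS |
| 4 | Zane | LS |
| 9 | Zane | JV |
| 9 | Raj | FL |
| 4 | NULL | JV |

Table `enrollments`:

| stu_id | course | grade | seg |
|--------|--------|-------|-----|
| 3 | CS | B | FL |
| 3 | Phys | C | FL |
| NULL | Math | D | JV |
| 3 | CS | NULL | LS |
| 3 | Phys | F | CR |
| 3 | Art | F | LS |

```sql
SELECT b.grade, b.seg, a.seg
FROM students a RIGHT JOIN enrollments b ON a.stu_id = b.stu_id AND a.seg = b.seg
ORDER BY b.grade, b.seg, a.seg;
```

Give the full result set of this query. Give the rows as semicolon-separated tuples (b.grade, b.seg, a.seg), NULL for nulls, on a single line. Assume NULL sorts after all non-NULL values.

RIGHT JOIN keeps every row from `enrollments`; unmatched rows get NULL for `students`'s columns.
Matching on a.stu_id = b.stu_id AND a.seg = b.seg. A NULL in a compared column never satisfies the condition.
- stu_id=4, seg=JV: no matching b row.
- stu_id=NULL, seg=LS: no matching b row.
- stu_id=4, seg=LS: no matching b row.
- stu_id=9, seg=JV: no matching b row.
- stu_id=9, seg=FL: no matching b row.
- stu_id=4, seg=JV: no matching b row.
- 6 row(s) from b found no a partner → padded with NULL.
After projecting and ordering:
b.grade | b.seg | a.seg
B | FL | NULL
C | FL | NULL
D | JV | NULL
F | CR | NULL
F | LS | NULL
NULL | LS | NULL

(B, FL, NULL); (C, FL, NULL); (D, JV, NULL); (F, CR, NULL); (F, LS, NULL); (NULL, LS, NULL)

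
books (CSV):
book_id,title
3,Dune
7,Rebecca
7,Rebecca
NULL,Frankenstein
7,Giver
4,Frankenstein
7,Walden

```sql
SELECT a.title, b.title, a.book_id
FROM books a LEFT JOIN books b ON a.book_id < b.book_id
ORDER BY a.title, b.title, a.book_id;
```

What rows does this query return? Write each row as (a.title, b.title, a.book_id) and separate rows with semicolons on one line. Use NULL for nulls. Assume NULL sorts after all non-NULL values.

(Dune, Frankenstein, 3); (Dune, Giver, 3); (Dune, Rebecca, 3); (Dune, Rebecca, 3); (Dune, Walden, 3); (Frankenstein, Giver, 4); (Frankenstein, Rebecca, 4); (Frankenstein, Rebecca, 4); (Frankenstein, Walden, 4); (Frankenstein, NULL, NULL); (Giver, NULL, 7); (Rebecca, NULL, 7); (Rebecca, NULL, 7); (Walden, NULL, 7)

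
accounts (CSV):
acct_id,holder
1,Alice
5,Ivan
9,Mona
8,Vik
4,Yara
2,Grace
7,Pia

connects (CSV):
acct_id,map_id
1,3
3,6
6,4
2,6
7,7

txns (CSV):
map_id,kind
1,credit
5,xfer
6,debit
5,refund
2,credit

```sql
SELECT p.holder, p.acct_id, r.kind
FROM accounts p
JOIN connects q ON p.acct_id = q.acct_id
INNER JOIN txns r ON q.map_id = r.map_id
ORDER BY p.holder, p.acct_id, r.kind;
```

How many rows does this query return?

Joins associate left-to-right: accounts INNER JOIN connects on acct_id gives 3 intermediate row(s).
Then INNER JOIN `txns r` on map_id: keep only rows whose q.map_id appears in r.
Result: 1 row(s).

1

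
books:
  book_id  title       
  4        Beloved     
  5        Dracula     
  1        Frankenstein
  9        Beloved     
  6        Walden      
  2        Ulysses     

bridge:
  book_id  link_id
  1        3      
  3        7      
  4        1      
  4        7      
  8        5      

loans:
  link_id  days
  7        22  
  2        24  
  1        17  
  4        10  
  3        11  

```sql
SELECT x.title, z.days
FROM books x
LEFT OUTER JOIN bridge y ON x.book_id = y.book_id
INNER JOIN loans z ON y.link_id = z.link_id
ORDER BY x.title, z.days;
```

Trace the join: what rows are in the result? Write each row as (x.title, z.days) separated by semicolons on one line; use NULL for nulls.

(Beloved, 17); (Beloved, 22); (Frankenstein, 11)

Joins associate left-to-right: books LEFT JOIN bridge on book_id gives 7 intermediate row(s).
Then INNER JOIN `loans z` on link_id: keep only rows whose y.link_id appears in z.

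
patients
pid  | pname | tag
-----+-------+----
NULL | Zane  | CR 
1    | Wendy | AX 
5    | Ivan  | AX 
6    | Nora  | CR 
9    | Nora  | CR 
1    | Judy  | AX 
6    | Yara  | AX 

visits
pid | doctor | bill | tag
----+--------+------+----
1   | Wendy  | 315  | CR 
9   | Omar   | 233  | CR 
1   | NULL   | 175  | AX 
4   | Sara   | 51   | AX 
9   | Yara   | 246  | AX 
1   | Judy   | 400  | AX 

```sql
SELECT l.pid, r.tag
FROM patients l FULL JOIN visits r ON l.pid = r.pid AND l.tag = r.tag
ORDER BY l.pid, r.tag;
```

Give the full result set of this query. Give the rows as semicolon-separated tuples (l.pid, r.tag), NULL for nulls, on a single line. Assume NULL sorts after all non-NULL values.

FULL OUTER JOIN keeps every row from both sides; unmatched rows get NULL for the other side's columns.
Matching on l.pid = r.pid AND l.tag = r.tag. A NULL in a compared column never satisfies the condition.
Matched pairs: 5; unmatched l rows kept: 4; unmatched r rows kept: 3.

(1, AX); (1, AX); (1, AX); (1, AX); (5, NULL); (6, NULL); (6, NULL); (9, CR); (NULL, AX); (NULL, AX); (NULL, CR); (NULL, NULL)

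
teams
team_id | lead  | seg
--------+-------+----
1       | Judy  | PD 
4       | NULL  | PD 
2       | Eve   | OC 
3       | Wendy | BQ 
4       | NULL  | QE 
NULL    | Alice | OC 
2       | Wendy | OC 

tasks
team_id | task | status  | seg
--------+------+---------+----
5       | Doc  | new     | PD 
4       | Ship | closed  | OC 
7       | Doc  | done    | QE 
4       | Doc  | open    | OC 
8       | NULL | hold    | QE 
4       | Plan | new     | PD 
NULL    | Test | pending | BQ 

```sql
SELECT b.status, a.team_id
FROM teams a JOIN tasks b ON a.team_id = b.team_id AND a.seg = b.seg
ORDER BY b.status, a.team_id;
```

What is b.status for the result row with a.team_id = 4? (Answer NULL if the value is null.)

INNER JOIN keeps only pairs where the ON condition holds.
Matching on a.team_id = b.team_id AND a.seg = b.seg. A NULL in a compared column never satisfies the condition.
Matched pairs: 1.

new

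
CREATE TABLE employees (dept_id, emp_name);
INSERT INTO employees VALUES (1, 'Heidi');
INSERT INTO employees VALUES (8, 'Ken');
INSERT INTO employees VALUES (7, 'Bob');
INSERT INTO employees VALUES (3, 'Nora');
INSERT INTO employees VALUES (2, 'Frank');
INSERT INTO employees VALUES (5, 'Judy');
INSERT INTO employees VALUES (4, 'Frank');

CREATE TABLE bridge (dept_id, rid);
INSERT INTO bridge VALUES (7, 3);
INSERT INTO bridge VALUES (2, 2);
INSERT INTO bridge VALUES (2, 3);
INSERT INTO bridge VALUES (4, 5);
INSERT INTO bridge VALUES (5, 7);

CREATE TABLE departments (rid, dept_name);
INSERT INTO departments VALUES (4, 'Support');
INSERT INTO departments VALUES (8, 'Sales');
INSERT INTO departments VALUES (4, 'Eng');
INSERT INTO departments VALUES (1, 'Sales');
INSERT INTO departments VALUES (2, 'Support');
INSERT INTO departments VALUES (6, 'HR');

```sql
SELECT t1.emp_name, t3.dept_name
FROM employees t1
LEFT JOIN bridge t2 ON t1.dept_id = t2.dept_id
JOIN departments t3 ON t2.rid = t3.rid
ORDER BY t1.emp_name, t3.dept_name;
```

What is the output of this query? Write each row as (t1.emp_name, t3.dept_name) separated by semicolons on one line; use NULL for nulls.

(Frank, Support)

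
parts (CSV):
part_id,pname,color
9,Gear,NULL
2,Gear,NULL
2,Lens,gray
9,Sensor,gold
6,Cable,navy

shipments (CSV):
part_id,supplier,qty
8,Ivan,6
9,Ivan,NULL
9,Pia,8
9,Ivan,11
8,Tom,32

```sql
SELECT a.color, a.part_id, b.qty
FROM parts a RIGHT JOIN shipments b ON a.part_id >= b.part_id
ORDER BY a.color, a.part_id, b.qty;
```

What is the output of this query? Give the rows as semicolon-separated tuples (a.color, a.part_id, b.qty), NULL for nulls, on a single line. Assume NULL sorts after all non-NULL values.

(gold, 9, 6); (gold, 9, 8); (gold, 9, 11); (gold, 9, 32); (gold, 9, NULL); (NULL, 9, 6); (NULL, 9, 8); (NULL, 9, 11); (NULL, 9, 32); (NULL, 9, NULL)

RIGHT JOIN keeps every row from `shipments`; unmatched rows get NULL for `parts`'s columns.
Matching on a.part_id >= b.part_id.
- a row (part_id=9): matches 5 b row(s) → 5 output row(s).
- a row (part_id=2): no match.
- a row (part_id=2): no match.
- a row (part_id=9): matches 5 b row(s) → 5 output row(s).
- a row (part_id=6): no match.
- every b row matched at least one a row.
After projecting and ordering:
a.color | a.part_id | b.qty
gold | 9 | 6
gold | 9 | 8
gold | 9 | 11
gold | 9 | 32
gold | 9 | NULL
NULL | 9 | 6
NULL | 9 | 8
NULL | 9 | 11
NULL | 9 | 32
NULL | 9 | NULL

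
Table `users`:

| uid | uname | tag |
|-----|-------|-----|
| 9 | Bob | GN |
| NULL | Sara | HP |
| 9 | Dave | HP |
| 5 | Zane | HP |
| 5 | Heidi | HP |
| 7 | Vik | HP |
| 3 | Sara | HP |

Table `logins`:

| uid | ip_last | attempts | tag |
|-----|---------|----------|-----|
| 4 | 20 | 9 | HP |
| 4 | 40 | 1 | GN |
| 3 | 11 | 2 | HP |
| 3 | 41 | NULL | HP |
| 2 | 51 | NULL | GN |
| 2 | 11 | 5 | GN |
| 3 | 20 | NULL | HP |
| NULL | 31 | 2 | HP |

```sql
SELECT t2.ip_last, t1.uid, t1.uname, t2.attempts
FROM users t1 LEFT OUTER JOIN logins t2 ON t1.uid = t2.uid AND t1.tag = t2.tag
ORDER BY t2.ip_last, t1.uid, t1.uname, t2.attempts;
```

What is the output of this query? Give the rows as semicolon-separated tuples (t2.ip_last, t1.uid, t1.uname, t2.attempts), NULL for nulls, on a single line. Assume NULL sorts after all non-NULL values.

(11, 3, Sara, 2); (20, 3, Sara, NULL); (41, 3, Sara, NULL); (NULL, 5, Heidi, NULL); (NULL, 5, Zane, NULL); (NULL, 7, Vik, NULL); (NULL, 9, Bob, NULL); (NULL, 9, Dave, NULL); (NULL, NULL, Sara, NULL)

LEFT JOIN keeps every row from `users`; unmatched rows get NULL for `logins`'s columns.
Matching on t1.uid = t2.uid AND t1.tag = t2.tag. A NULL in a compared column never satisfies the condition.
Matched pairs: 3; unmatched t1 rows kept: 6.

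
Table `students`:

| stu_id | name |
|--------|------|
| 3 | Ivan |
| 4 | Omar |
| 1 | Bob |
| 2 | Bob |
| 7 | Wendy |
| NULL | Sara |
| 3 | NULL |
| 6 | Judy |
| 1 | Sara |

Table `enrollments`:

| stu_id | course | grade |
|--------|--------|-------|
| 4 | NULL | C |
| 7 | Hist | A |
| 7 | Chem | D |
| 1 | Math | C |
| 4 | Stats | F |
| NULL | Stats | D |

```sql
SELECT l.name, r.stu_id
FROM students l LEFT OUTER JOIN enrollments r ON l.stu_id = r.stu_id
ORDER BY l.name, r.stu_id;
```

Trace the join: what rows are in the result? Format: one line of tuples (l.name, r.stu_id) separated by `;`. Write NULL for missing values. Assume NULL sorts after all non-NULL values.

LEFT JOIN keeps every row from `students`; unmatched rows get NULL for `enrollments`'s columns.
Matching on l.stu_id = r.stu_id. A NULL in a compared column never satisfies the condition.
- l (stu_id=3) has no partner → padded with NULL.
- l (stu_id=4) pairs with 2 row(s) of r.
- l (stu_id=1) pairs with 1 row(s) of r.
- l (stu_id=2) has no partner → padded with NULL.
- l (stu_id=7) pairs with 2 row(s) of r.
- l (stu_id=NULL) has no partner → padded with NULL.
- l (stu_id=3) has no partner → padded with NULL.
- l (stu_id=6) has no partner → padded with NULL.
- l (stu_id=1) pairs with 1 row(s) of r.

(Bob, 1); (Bob, NULL); (Ivan, NULL); (Judy, NULL); (Omar, 4); (Omar, 4); (Sara, 1); (Sara, NULL); (Wendy, 7); (Wendy, 7); (NULL, NULL)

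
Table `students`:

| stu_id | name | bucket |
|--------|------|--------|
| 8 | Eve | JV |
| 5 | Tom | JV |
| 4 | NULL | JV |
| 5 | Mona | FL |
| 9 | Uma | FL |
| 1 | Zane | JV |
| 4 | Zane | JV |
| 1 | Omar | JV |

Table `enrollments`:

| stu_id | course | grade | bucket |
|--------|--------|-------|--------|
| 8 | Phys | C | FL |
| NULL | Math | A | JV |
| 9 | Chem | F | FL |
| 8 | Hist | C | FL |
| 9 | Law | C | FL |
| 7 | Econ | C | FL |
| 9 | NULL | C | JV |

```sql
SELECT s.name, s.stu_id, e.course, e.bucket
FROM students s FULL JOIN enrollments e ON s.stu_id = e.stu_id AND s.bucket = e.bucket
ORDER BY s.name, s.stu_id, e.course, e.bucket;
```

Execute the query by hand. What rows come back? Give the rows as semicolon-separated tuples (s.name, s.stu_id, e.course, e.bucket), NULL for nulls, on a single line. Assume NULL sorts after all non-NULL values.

FULL OUTER JOIN keeps every row from both sides; unmatched rows get NULL for the other side's columns.
Matching on s.stu_id = e.stu_id AND s.bucket = e.bucket. A NULL in a compared column never satisfies the condition.
- s row (stu_id=8, bucket=JV): no match → kept, e columns NULL.
- s row (stu_id=5, bucket=JV): no match → kept, e columns NULL.
- s row (stu_id=4, bucket=JV): no match → kept, e columns NULL.
- s row (stu_id=5, bucket=FL): no match → kept, e columns NULL.
- s row (stu_id=9, bucket=FL): matches 2 e row(s) → 2 output row(s).
- s row (stu_id=1, bucket=JV): no match → kept, e columns NULL.
- s row (stu_id=4, bucket=JV): no match → kept, e columns NULL.
- s row (stu_id=1, bucket=JV): no match → kept, e columns NULL.
- 5 row(s) from e found no s partner → padded with NULL.

(Eve, 8, NULL, NULL); (Mona, 5, NULL, NULL); (Omar, 1, NULL, NULL); (Tom, 5, NULL, NULL); (Uma, 9, Chem, FL); (Uma, 9, Law, FL); (Zane, 1, NULL, NULL); (Zane, 4, NULL, NULL); (NULL, 4, NULL, NULL); (NULL, NULL, Econ, FL); (NULL, NULL, Hist, FL); (NULL, NULL, Math, JV); (NULL, NULL, Phys, FL); (NULL, NULL, NULL, JV)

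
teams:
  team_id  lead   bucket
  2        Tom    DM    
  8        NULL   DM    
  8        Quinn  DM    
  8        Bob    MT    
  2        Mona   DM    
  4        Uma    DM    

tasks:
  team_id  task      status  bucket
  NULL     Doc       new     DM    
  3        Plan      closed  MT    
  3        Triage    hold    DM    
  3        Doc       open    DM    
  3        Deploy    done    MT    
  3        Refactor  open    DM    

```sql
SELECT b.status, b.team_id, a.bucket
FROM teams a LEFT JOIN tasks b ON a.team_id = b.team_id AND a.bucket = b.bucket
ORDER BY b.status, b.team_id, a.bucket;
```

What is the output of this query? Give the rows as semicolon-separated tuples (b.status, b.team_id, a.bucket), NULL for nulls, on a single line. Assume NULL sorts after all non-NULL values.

(NULL, NULL, DM); (NULL, NULL, DM); (NULL, NULL, DM); (NULL, NULL, DM); (NULL, NULL, DM); (NULL, NULL, MT)

LEFT JOIN keeps every row from `teams`; unmatched rows get NULL for `tasks`'s columns.
Matching on a.team_id = b.team_id AND a.bucket = b.bucket. A NULL in a compared column never satisfies the condition.
Matched pairs: 0; unmatched a rows kept: 6.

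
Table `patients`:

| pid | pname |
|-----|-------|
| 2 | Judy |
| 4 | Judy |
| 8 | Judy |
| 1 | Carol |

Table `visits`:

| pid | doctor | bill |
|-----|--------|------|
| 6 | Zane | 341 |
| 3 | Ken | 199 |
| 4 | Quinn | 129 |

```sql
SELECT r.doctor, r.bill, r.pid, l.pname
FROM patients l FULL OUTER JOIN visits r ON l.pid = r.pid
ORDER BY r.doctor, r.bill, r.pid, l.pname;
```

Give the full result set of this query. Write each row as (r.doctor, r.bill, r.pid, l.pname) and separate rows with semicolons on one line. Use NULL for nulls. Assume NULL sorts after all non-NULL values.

(Ken, 199, 3, NULL); (Quinn, 129, 4, Judy); (Zane, 341, 6, NULL); (NULL, NULL, NULL, Carol); (NULL, NULL, NULL, Judy); (NULL, NULL, NULL, Judy)

FULL OUTER JOIN keeps every row from both sides; unmatched rows get NULL for the other side's columns.
Matching on l.pid = r.pid.
- pid=2: no r row matches, row kept with r columns NULL.
- pid=4: 1 matching r row(s), so 1 row(s) emitted.
- pid=8: no r row matches, row kept with r columns NULL.
- pid=1: no r row matches, row kept with r columns NULL.
- 2 row(s) from r found no l partner → padded with NULL.
After projecting and ordering:
r.doctor | r.bill | r.pid | l.pname
Ken | 199 | 3 | NULL
Quinn | 129 | 4 | Judy
Zane | 341 | 6 | NULL
NULL | NULL | NULL | Carol
NULL | NULL | NULL | Judy
NULL | NULL | NULL | Judy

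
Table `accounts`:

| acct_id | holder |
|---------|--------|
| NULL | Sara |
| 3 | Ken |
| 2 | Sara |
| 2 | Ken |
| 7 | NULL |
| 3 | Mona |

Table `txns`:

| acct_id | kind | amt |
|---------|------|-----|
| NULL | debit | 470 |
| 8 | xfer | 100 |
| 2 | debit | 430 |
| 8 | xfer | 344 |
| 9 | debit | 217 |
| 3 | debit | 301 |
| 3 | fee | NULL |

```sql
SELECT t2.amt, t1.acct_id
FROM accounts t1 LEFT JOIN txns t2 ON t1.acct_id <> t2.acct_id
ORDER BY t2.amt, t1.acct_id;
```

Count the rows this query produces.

25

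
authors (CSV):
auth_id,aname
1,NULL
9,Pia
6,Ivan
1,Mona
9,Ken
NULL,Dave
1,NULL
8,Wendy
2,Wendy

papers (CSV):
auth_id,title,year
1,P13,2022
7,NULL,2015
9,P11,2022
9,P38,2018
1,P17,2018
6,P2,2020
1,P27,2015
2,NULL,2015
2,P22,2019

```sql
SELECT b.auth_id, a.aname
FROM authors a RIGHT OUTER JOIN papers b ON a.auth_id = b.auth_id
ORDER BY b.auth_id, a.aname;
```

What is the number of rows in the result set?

17

RIGHT JOIN keeps every row from `papers`; unmatched rows get NULL for `authors`'s columns.
Matching on a.auth_id = b.auth_id. A NULL in a compared column never satisfies the condition.
- a (auth_id=1) pairs with 3 row(s) of b.
- a (auth_id=9) pairs with 2 row(s) of b.
- a (auth_id=6) pairs with 1 row(s) of b.
- a (auth_id=1) pairs with 3 row(s) of b.
- a (auth_id=9) pairs with 2 row(s) of b.
- a (auth_id=NULL) has no partner in b.
- a (auth_id=1) pairs with 3 row(s) of b.
- a (auth_id=8) has no partner in b.
- a (auth_id=2) pairs with 2 row(s) of b.
- plus 1 unmatched b row(s), each kept with NULL a columns.
Total: 16 matched + 1 padded = 17 rows.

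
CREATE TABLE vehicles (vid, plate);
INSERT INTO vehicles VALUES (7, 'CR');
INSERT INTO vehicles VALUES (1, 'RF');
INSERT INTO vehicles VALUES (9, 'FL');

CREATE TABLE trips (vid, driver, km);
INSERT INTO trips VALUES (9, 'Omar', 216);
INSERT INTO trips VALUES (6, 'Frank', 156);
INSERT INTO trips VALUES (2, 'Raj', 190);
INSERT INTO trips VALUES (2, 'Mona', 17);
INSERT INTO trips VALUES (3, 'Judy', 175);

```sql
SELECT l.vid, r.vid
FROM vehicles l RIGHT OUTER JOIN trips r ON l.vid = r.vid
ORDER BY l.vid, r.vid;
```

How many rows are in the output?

5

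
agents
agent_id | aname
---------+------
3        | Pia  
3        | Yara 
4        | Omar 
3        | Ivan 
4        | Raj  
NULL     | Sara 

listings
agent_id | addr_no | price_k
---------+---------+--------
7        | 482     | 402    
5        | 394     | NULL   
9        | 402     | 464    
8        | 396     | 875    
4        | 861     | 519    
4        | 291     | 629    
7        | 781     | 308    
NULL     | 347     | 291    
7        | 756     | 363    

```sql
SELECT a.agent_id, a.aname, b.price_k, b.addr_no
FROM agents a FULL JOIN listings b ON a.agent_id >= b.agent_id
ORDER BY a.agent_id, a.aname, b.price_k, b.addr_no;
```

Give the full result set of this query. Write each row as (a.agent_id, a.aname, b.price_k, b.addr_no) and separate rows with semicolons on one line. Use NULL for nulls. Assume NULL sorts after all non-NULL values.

(3, Ivan, NULL, NULL); (3, Pia, NULL, NULL); (3, Yara, NULL, NULL); (4, Omar, 519, 861); (4, Omar, 629, 291); (4, Raj, 519, 861); (4, Raj, 629, 291); (NULL, Sara, NULL, NULL); (NULL, NULL, 291, 347); (NULL, NULL, 308, 781); (NULL, NULL, 363, 756); (NULL, NULL, 402, 482); (NULL, NULL, 464, 402); (NULL, NULL, 875, 396); (NULL, NULL, NULL, 394)

FULL OUTER JOIN keeps every row from both sides; unmatched rows get NULL for the other side's columns.
Matching on a.agent_id >= b.agent_id. A NULL in a compared column never satisfies the condition.
- a[0] agent_id=3 → no match; kept with NULLs on the b side.
- a[1] agent_id=3 → no match; kept with NULLs on the b side.
- a[2] agent_id=4 → 2 match(es) in b → 2 row(s).
- a[3] agent_id=3 → no match; kept with NULLs on the b side.
- a[4] agent_id=4 → 2 match(es) in b → 2 row(s).
- a[5] agent_id=NULL → no match; kept with NULLs on the b side.
- 7 b row(s) had no a match → kept, a columns NULL.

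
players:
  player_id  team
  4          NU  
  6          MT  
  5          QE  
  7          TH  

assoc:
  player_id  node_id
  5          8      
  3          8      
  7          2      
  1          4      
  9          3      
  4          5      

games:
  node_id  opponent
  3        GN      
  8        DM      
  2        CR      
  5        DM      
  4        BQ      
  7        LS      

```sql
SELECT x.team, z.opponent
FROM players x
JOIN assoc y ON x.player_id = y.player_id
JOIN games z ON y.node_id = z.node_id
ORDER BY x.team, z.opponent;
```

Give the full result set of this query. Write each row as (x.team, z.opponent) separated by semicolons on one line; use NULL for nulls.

Joins associate left-to-right: players INNER JOIN assoc on player_id gives 3 intermediate row(s).
Then INNER JOIN `games z` on node_id: keep only rows whose y.node_id appears in z.

(NU, DM); (QE, DM); (TH, CR)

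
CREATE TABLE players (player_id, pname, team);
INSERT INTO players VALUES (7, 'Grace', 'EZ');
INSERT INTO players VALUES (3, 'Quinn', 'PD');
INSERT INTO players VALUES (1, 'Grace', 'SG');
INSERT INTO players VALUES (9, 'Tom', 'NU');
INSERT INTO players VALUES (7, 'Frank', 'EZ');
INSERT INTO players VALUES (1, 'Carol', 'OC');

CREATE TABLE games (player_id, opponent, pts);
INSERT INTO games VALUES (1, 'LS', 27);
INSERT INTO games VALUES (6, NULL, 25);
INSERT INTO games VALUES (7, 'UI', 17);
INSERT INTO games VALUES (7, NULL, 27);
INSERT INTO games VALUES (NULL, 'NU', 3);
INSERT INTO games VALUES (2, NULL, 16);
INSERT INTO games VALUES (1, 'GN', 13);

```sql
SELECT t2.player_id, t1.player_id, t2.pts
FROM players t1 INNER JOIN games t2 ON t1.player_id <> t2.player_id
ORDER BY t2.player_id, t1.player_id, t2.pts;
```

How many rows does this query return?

INNER JOIN keeps only pairs where the ON condition holds.
Matching on t1.player_id <> t2.player_id. A NULL in a compared column never satisfies the condition.
Matched pairs: 28.
Total: 28 rows.

28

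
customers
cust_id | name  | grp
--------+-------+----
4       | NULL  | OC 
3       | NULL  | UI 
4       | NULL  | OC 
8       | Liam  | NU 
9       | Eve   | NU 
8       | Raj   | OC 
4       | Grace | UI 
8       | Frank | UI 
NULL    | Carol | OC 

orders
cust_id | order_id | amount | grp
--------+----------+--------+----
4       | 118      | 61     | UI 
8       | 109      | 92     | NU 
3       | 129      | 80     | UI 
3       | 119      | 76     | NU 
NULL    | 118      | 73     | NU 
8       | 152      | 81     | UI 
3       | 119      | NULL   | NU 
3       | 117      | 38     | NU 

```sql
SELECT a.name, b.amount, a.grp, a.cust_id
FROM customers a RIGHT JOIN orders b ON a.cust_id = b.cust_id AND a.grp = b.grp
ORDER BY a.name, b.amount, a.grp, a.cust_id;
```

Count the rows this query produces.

8

RIGHT JOIN keeps every row from `orders`; unmatched rows get NULL for `customers`'s columns.
Matching on a.cust_id = b.cust_id AND a.grp = b.grp. A NULL in a compared column never satisfies the condition.
- a row (cust_id=4, grp=OC): no match.
- a row (cust_id=3, grp=UI): matches 1 b row(s) → 1 output row(s).
- a row (cust_id=4, grp=OC): no match.
- a row (cust_id=8, grp=NU): matches 1 b row(s) → 1 output row(s).
- a row (cust_id=9, grp=NU): no match.
- a row (cust_id=8, grp=OC): no match.
- a row (cust_id=4, grp=UI): matches 1 b row(s) → 1 output row(s).
- a row (cust_id=8, grp=UI): matches 1 b row(s) → 1 output row(s).
- a row (cust_id=NULL, grp=OC): no match.
- 4 row(s) from b found no a partner → padded with NULL.
Total: 4 matched + 4 padded = 8 rows.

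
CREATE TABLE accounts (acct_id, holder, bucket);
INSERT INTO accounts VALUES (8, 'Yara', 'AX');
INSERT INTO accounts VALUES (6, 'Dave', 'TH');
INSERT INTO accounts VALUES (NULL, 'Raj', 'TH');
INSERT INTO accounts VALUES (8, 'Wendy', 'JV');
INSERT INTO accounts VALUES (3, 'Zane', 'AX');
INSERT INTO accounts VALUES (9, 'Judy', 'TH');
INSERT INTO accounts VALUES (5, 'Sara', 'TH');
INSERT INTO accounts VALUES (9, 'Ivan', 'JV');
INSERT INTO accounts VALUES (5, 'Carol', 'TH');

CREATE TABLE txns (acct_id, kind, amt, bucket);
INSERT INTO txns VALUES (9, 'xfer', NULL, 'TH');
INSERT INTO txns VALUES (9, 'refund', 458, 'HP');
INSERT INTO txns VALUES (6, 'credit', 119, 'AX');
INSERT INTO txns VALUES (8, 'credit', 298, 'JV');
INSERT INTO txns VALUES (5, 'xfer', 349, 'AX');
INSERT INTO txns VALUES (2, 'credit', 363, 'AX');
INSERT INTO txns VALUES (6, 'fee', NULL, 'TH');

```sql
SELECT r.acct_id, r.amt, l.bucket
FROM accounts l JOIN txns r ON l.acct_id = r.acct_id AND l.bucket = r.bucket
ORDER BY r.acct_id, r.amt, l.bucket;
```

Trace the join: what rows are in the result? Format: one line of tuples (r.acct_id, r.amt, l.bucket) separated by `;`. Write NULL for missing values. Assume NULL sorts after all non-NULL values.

INNER JOIN keeps only pairs where the ON condition holds.
Matching on l.acct_id = r.acct_id AND l.bucket = r.bucket. A NULL in a compared column never satisfies the condition.
Matched pairs: 3.

(6, NULL, TH); (8, 298, JV); (9, NULL, TH)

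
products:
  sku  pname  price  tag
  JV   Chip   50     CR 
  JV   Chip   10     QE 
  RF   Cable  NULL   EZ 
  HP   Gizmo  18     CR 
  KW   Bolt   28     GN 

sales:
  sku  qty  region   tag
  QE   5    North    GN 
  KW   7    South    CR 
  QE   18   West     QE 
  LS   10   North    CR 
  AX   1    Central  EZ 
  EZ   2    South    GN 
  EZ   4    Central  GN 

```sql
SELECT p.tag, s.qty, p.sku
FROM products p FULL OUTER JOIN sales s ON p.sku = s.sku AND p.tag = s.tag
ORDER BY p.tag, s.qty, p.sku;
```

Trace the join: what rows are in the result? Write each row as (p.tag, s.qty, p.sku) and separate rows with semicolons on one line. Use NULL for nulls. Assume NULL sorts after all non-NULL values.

(CR, NULL, HP); (CR, NULL, JV); (EZ, NULL, RF); (GN, NULL, KW); (QE, NULL, JV); (NULL, 1, NULL); (NULL, 2, NULL); (NULL, 4, NULL); (NULL, 5, NULL); (NULL, 7, NULL); (NULL, 10, NULL); (NULL, 18, NULL)

FULL OUTER JOIN keeps every row from both sides; unmatched rows get NULL for the other side's columns.
Matching on p.sku = s.sku AND p.tag = s.tag.
- p row (sku=JV, tag=CR): no match → kept, s columns NULL.
- p row (sku=JV, tag=QE): no match → kept, s columns NULL.
- p row (sku=RF, tag=EZ): no match → kept, s columns NULL.
- p row (sku=HP, tag=CR): no match → kept, s columns NULL.
- p row (sku=KW, tag=GN): no match → kept, s columns NULL.
- 7 s row(s) had no p match → kept, p columns NULL.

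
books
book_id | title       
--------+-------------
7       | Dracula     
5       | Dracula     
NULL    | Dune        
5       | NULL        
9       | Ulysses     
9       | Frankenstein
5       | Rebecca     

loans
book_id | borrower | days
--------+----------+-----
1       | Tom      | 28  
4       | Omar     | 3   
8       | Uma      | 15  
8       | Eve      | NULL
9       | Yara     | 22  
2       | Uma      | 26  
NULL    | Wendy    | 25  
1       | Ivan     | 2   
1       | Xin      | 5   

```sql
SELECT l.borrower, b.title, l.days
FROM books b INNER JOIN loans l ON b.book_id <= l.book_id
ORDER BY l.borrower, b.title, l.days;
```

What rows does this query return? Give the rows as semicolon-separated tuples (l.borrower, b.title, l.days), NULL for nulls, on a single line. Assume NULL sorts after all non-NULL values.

INNER JOIN keeps only pairs where the ON condition holds.
Matching on b.book_id <= l.book_id. A NULL in a compared column never satisfies the condition.
- b row (book_id=7): matches 3 l row(s) → 3 output row(s).
- b row (book_id=5): matches 3 l row(s) → 3 output row(s).
- b row (book_id=NULL): no match → dropped.
- b row (book_id=5): matches 3 l row(s) → 3 output row(s).
- b row (book_id=9): matches 1 l row(s) → 1 output row(s).
- b row (book_id=9): matches 1 l row(s) → 1 output row(s).
- b row (book_id=5): matches 3 l row(s) → 3 output row(s).

(Eve, Dracula, NULL); (Eve, Dracula, NULL); (Eve, Rebecca, NULL); (Eve, NULL, NULL); (Uma, Dracula, 15); (Uma, Dracula, 15); (Uma, Rebecca, 15); (Uma, NULL, 15); (Yara, Dracula, 22); (Yara, Dracula, 22); (Yara, Frankenstein, 22); (Yara, Rebecca, 22); (Yara, Ulysses, 22); (Yara, NULL, 22)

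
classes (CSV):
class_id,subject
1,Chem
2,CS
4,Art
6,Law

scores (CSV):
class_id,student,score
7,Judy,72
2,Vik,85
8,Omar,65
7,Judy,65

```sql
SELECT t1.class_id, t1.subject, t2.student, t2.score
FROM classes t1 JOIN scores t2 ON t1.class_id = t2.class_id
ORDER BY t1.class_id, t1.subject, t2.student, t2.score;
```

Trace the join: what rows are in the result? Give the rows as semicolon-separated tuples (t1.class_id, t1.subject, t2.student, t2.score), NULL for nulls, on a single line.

(2, CS, Vik, 85)

INNER JOIN keeps only pairs where the ON condition holds.
Matching on t1.class_id = t2.class_id.
Matched pairs: 1.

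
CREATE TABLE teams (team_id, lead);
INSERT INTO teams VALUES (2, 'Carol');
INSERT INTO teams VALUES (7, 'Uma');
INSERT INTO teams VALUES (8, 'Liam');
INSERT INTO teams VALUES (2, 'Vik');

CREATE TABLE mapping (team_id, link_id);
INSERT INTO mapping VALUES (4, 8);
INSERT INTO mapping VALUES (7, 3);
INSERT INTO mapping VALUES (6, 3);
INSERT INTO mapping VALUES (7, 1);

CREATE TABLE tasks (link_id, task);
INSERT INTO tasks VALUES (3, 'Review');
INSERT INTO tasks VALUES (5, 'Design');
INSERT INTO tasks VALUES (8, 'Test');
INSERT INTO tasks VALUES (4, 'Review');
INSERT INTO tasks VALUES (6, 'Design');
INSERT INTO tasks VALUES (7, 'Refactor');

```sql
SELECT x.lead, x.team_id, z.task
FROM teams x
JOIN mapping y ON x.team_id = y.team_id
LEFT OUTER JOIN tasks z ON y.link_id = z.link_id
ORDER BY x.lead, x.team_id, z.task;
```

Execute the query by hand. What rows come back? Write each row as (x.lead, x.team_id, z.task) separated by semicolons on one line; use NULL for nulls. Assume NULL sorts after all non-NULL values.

Joins associate left-to-right: teams INNER JOIN mapping on team_id gives 2 intermediate row(s).
Then LEFT JOIN `tasks z` on link_id: each of those 2 rows is kept; rows whose y.link_id has no match in z get NULL for z's columns.

(Uma, 7, Review); (Uma, 7, NULL)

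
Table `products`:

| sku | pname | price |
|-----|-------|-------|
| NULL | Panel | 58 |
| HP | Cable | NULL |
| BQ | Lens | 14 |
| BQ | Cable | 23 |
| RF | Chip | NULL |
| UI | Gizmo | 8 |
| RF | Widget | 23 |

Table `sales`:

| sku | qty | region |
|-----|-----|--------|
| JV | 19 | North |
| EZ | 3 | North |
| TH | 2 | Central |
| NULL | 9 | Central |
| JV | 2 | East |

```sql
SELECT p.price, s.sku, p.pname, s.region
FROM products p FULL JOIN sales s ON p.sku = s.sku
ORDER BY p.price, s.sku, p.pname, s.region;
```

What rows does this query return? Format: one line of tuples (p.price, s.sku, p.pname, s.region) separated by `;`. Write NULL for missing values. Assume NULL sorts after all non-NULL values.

(8, NULL, Gizmo, NULL); (14, NULL, Lens, NULL); (23, NULL, Cable, NULL); (23, NULL, Widget, NULL); (58, NULL, Panel, NULL); (NULL, EZ, NULL, North); (NULL, JV, NULL, East); (NULL, JV, NULL, North); (NULL, TH, NULL, Central); (NULL, NULL, Cable, NULL); (NULL, NULL, Chip, NULL); (NULL, NULL, NULL, Central)

FULL OUTER JOIN keeps every row from both sides; unmatched rows get NULL for the other side's columns.
Matching on p.sku = s.sku. A NULL in a compared column never satisfies the condition.
- sku=NULL: no s row matches, row kept with s columns NULL.
- sku=HP: no s row matches, row kept with s columns NULL.
- sku=BQ: no s row matches, row kept with s columns NULL.
- sku=BQ: no s row matches, row kept with s columns NULL.
- sku=RF: no s row matches, row kept with s columns NULL.
- sku=UI: no s row matches, row kept with s columns NULL.
- sku=RF: no s row matches, row kept with s columns NULL.
- 5 s row(s) had no p match → kept, p columns NULL.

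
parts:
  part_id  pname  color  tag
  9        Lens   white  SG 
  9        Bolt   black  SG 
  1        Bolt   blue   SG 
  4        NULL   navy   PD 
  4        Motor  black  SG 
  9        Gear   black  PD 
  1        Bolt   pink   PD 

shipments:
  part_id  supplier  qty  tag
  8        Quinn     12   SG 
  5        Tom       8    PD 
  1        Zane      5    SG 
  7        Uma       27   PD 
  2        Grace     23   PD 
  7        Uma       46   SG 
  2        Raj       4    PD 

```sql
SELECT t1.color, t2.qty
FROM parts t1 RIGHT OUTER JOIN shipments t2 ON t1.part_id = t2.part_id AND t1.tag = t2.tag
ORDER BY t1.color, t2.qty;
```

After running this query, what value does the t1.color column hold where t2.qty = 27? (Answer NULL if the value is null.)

NULL

RIGHT JOIN keeps every row from `shipments`; unmatched rows get NULL for `parts`'s columns.
Matching on t1.part_id = t2.part_id AND t1.tag = t2.tag.
- t1 (part_id=9, tag=SG) has no partner in t2.
- t1 (part_id=9, tag=SG) has no partner in t2.
- t1 (part_id=1, tag=SG) pairs with 1 row(s) of t2.
- t1 (part_id=4, tag=PD) has no partner in t2.
- t1 (part_id=4, tag=SG) has no partner in t2.
- t1 (part_id=9, tag=PD) has no partner in t2.
- t1 (part_id=1, tag=PD) has no partner in t2.
- 6 row(s) from t2 found no t1 partner → padded with NULL.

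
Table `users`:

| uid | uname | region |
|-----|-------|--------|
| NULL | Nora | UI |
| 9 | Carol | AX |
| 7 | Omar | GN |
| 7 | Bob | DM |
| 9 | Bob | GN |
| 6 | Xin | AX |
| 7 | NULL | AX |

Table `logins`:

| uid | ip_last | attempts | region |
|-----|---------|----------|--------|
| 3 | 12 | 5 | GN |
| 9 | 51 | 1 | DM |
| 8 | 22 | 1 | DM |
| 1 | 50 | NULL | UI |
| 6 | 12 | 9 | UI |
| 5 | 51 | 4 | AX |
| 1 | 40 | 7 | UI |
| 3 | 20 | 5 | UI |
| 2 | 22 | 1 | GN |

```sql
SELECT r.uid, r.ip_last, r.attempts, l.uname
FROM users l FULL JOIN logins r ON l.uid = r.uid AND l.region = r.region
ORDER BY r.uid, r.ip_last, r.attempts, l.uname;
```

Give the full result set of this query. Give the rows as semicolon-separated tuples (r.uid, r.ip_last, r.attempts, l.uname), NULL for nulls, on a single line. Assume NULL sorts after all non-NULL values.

FULL OUTER JOIN keeps every row from both sides; unmatched rows get NULL for the other side's columns.
Matching on l.uid = r.uid AND l.region = r.region. A NULL in a compared column never satisfies the condition.
- l (uid=NULL, region=UI) has no partner → padded with NULL.
- l (uid=9, region=AX) has no partner → padded with NULL.
- l (uid=7, region=GN) has no partner → padded with NULL.
- l (uid=7, region=DM) has no partner → padded with NULL.
- l (uid=9, region=GN) has no partner → padded with NULL.
- l (uid=6, region=AX) has no partner → padded with NULL.
- l (uid=7, region=AX) has no partner → padded with NULL.
- plus 9 unmatched r row(s), each kept with NULL l columns.

(1, 40, 7, NULL); (1, 50, NULL, NULL); (2, 22, 1, NULL); (3, 12, 5, NULL); (3, 20, 5, NULL); (5, 51, 4, NULL); (6, 12, 9, NULL); (8, 22, 1, NULL); (9, 51, 1, NULL); (NULL, NULL, NULL, Bob); (NULL, NULL, NULL, Bob); (NULL, NULL, NULL, Carol); (NULL, NULL, NULL, Nora); (NULL, NULL, NULL, Omar); (NULL, NULL, NULL, Xin); (NULL, NULL, NULL, NULL)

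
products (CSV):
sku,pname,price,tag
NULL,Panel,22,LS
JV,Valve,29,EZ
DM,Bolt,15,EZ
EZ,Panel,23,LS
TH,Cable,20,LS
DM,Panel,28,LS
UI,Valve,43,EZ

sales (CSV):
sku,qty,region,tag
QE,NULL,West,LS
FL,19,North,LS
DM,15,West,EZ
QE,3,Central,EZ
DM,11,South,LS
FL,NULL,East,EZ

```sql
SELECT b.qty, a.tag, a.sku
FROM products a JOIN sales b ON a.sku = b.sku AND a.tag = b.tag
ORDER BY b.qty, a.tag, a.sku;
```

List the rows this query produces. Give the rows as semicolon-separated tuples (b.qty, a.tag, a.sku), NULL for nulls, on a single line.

(11, LS, DM); (15, EZ, DM)

INNER JOIN keeps only pairs where the ON condition holds.
Matching on a.sku = b.sku AND a.tag = b.tag. A NULL in a compared column never satisfies the condition.
- a row (sku=NULL, tag=LS): no match → dropped.
- a row (sku=JV, tag=EZ): no match → dropped.
- a row (sku=DM, tag=EZ): matches 1 b row(s) → 1 output row(s).
- a row (sku=EZ, tag=LS): no match → dropped.
- a row (sku=TH, tag=LS): no match → dropped.
- a row (sku=DM, tag=LS): matches 1 b row(s) → 1 output row(s).
- a row (sku=UI, tag=EZ): no match → dropped.
After projecting and ordering:
b.qty | a.tag | a.sku
11 | LS | DM
15 | EZ | DM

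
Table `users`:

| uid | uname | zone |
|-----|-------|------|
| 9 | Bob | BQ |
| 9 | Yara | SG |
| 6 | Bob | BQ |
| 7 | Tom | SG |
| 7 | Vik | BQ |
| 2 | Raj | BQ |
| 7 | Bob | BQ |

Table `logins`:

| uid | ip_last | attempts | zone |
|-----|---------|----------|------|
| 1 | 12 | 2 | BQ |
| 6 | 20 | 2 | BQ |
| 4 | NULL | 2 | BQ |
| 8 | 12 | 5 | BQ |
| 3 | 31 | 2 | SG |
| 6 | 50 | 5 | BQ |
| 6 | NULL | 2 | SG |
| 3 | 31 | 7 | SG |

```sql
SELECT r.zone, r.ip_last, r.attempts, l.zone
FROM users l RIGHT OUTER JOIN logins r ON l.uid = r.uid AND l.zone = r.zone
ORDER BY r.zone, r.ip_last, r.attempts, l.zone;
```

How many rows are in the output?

8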